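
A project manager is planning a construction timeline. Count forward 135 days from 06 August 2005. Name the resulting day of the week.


Start: 2005-08-06 (Saturday)
Step 1 - find target date: add 135 days
  2005-08-06 + 135 days = 2005-12-19
Step 2 - day of week:
  135 mod 7 = 2
  Saturday + 2 days -> Monday
Result: Monday (2005-12-19)

Monday


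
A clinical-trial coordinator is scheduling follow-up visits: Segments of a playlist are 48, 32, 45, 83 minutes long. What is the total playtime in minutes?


Durations: 48, 32, 45, 83
Running sum: 48
+ 32 = 80
+ 45 = 125
+ 83 = 208
Total duration: 208 minutes
That is 3 hours and 28 minutes

208


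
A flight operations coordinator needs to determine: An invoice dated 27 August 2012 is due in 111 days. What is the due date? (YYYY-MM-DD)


Start: 2012-08-27
Adding 111 days
Days remaining in August: 4
After August: 107 days still to add
September 2012: 30 days, 77 remaining
October 2012: 31 days, 46 remaining
November 2012: 30 days, 16 remaining
December 2012 has 31 days, need 16
Result: 2012-12-16

2012-12-16


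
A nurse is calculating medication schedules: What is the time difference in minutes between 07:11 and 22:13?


Start time: 07:11 = 431 minutes from midnight
End time: 22:13 = 1333 minutes from midnight
Difference: 1333 - 431 = 902 minutes
That is 15 hours and 2 minutes

902


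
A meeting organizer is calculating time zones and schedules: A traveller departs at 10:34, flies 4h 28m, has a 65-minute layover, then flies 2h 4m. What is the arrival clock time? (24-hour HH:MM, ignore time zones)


Depart: 10:34
Leg 1: +268 min -> 15:02
Layover: +65 min -> 16:07
Leg 2: +124 min -> 18:11
Total travel: 457 minutes = 7h 37m
Arrival: 18:11

18:11


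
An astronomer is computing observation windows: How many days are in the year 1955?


Year: 1955
Check leap year rules:
Divisible by 4? No
1955 is not a leap year
Days: 365

365


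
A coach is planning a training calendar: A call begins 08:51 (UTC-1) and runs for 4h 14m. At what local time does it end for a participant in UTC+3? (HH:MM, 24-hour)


Start: 08:51 in UTC-1
Step 1 - add duration:
  minutes: 51 + 14 = 65 (carry 1h)
  hours: 8 + 4 + 1 = 13
  end in UTC-1: 13:05
Step 2 - convert UTC-1 -> UTC+3:
  offset difference: 3 - (-1) = 4 hours
  13 + (4) = 17 -> mod 24 = 17
Result: 17:05 in UTC+3

17:05


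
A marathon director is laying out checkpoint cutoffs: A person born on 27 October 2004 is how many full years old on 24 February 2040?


Birth: 2004-10-27
Reference: 2040-02-24
Year difference: 2040 - 2004 = 36
Has birthday (10-27) occurred by 02-24? No
Birthday not yet reached this year -> subtract 1
Age in full years: 35

35


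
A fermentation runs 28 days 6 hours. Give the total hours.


Days: 28
Extra hours: 6
Hours per day: 24
Days to hours: 28 x 24 = 672
Total: 672 + 6 = 678

678


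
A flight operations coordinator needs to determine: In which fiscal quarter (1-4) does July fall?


Month: July (month 7)
Q1: January-March (months 1-3)
Q2: April-June (months 4-6)
Q3: July-September (months 7-9)
Q4: October-December (months 10-12)
Month 7 falls in Q3

3


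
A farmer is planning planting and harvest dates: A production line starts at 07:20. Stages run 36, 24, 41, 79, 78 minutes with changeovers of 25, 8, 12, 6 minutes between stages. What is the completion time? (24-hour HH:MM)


Start: 07:20 = 440 min from midnight
  after task 1 (36 min): 07:56
  after break (25 min): 08:21
  after task 2 (24 min): 08:45
  after break (8 min): 08:53
  after task 3 (41 min): 09:34
  after break (12 min): 09:46
  after task 4 (79 min): 11:05
  after break (6 min): 11:11
  after task 5 (78 min): 12:29
Total elapsed: 309 minutes
End time: 12:29

12:29


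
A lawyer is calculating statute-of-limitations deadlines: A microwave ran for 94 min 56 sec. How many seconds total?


Minutes: 94
Extra seconds: 56
Seconds per minute: 60
Minutes to seconds: 94 x 60 = 5640
Total: 5640 + 56 = 5696

5696


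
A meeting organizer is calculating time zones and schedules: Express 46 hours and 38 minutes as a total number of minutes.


Hours: 46
Extra minutes: 38
Minutes per hour: 60
Hours to minutes: 46 x 60 = 2760
Total: 2760 + 38 = 2798

2798


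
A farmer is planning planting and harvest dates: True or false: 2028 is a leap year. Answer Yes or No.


Year: 2028
Divisible by 4? 2028 / 4 = 507.0 -> Yes
Divisible by 100? 2028 / 100 = 20.28 -> No
Divisible by 4 but not 100, so it IS a leap year

Yes


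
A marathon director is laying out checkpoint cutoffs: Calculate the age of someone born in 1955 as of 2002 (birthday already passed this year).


Birth year: 1955
Current year: 2002
Age = current year - birth year
Age = 2002 - 1955 = 47

47


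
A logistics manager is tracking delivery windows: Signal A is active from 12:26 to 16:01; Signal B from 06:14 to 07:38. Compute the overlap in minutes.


Interval A: [746, 961] minutes from midnight
Interval B: [374, 458] minutes from midnight
Overlap start = max(746, 374) = 746
Overlap end = min(961, 458) = 458
End <= start, so the intervals do not overlap: 0 minutes

0


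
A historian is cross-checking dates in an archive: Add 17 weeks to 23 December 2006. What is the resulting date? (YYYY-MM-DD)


Start: 2006-12-23
Weeks to add: 17
Convert to days: 17 x 7 = 119 days
Add 119 days to 2006-12-23
Result: 2007-04-21

2007-04-21


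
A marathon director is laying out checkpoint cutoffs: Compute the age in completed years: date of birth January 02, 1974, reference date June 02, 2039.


Birth: 1974-01-02
Reference: 2039-06-02
Year difference: 2039 - 1974 = 65
Has birthday (01-02) occurred by 06-02? Yes
Age in full years: 65

65


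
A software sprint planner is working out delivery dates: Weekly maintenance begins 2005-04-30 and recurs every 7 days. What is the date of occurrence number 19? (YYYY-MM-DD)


First occurrence: 2005-04-30 (occurrence 1)
Each occurrence is 7 days after the previous.
Occurrence 19 is 18 weeks after the first.
18 weeks = 126 days
2005-04-30 + 126 days = 2005-09-03

2005-09-03


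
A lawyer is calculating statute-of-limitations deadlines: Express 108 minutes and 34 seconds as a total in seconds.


Minutes: 108
Seconds: 34
Convert minutes to seconds: 108 x 60 = 6480
Add remaining seconds: 6480 + 34 = 6514

6514


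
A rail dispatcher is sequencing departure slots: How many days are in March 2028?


Month: March
Year: 2028
March is a 31-day month
Total: 31 days

31


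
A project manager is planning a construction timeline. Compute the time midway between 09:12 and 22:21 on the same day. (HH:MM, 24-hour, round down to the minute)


Start time: 09:12 = 552 minutes from midnight
End time: 22:21 = 1341 minutes from midnight
Sum: 552 + 1341 = 1893
Midpoint: 1893 / 2 = 946 minutes
Convert: 946 / 60 = 15 hours, 46 minutes
Result: 15:46

15:46


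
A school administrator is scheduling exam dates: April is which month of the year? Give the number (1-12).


Calendar month order:
3. March
4. April <--
5. May
April is month number 4

4


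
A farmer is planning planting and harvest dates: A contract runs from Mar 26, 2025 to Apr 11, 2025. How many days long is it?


Start date: 2025-03-26
End date: 2025-04-11
Mar 2025: +6 days
Apr 2025: +10 days
Total: 16 days

16


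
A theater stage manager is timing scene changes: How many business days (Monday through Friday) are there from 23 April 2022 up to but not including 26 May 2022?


Start: 2022-04-23 (Saturday)
End (exclusive): 2022-05-26 (Thursday)
Total calendar days: 33
Full weeks: 33 // 7 = 4 -> 20 weekdays
Remaining 5 days starting on Saturday:
  Sat(-), Sun(-), Mon(w), Tue(w), Wed(w) -> 3 weekdays
Total business days: 20 + 3 = 23

23


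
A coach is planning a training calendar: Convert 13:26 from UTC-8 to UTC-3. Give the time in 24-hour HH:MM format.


Local time: 13:26 at UTC-8 (offset -8h)
Target zone: UTC-3 (offset -3h)
Difference: -3 - (-8) = 5 hours
Calculation: 13 + (5) = 18
Result: 18:26

18:26


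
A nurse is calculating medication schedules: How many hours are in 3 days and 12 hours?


Days: 3
Extra hours: 12
Hours per day: 24
Days to hours: 3 x 24 = 72
Total: 72 + 12 = 84

84


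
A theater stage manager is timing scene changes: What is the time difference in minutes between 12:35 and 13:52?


Start time: 12:35 = 755 minutes from midnight
End time: 13:52 = 832 minutes from midnight
Difference: 832 - 755 = 77 minutes
That is 1 hours and 17 minutes

77


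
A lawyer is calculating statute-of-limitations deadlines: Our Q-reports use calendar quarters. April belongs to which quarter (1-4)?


Month: April (month 4)
Q1: January-March (months 1-3)
Q2: April-June (months 4-6)
Q3: July-September (months 7-9)
Q4: October-December (months 10-12)
Month 4 falls in Q2

2


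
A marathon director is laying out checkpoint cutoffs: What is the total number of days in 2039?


Year: 2039
Check leap year rules:
Divisible by 4? No
2039 is not a leap year
Days: 365

365


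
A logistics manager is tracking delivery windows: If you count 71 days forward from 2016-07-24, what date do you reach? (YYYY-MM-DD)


Start: 2016-07-24
Adding 71 days
Days remaining in July: 7
After July: 64 days still to add
August 2016: 31 days, 33 remaining
September 2016: 30 days, 3 remaining
October 2016 has 31 days, need 3
Result: 2016-10-03

2016-10-03


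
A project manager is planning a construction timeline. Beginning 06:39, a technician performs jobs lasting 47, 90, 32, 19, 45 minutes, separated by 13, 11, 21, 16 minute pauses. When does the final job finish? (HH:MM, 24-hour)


Start: 06:39 = 399 min from midnight
  after task 1 (47 min): 07:26
  after break (13 min): 07:39
  after task 2 (90 min): 09:09
  after break (11 min): 09:20
  after task 3 (32 min): 09:52
  after break (21 min): 10:13
  after task 4 (19 min): 10:32
  after break (16 min): 10:48
  after task 5 (45 min): 11:33
Total elapsed: 294 minutes
End time: 11:33

11:33


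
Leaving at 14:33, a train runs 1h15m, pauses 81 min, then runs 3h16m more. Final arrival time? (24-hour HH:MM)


Depart: 14:33
Leg 1: +75 min -> 15:48
Layover: +81 min -> 17:09
Leg 2: +196 min -> 20:25
Total travel: 352 minutes = 5h 52m
Arrival: 20:25

20:25


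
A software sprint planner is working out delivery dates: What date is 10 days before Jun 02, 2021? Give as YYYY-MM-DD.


Start: 2021-06-02
Subtracting 10 days
Days already passed in June: 2
After going back through June: 8 more days to subtract
May 2021 has 31 days, need 8
Result: 2021-05-23

2021-05-23


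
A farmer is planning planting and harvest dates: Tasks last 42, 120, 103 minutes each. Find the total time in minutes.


Durations: 42, 120, 103
Running sum: 42
+ 120 = 162
+ 103 = 265
Total duration: 265 minutes
That is 4 hours and 25 minutes

265


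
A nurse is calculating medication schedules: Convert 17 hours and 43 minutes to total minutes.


Hours: 17
Minutes: 43
Convert hours to minutes: 17 x 60 = 1020
Add remaining minutes: 1020 + 43 = 1063

1063


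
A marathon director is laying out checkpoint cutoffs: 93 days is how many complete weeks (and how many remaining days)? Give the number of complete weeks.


Total days: 93
Days per week: 7
Division: 93 / 7 = 13 remainder 2
Complete weeks: 13
Remaining days: 2

13


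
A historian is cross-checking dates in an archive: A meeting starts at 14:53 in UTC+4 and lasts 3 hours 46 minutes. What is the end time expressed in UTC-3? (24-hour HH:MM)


Start: 14:53 in UTC+4
Step 1 - add duration:
  minutes: 53 + 46 = 99 (carry 1h)
  hours: 14 + 3 + 1 = 18
  end in UTC+4: 18:39
Step 2 - convert UTC+4 -> UTC-3:
  offset difference: -3 - (4) = -7 hours
  18 + (-7) = 11 -> mod 24 = 11
Result: 11:39 in UTC-3

11:39


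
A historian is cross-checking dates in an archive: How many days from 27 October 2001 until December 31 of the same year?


Start: October 27, 2001
End: December 31, 2001
Days left in October: 4
November: 30
December: 31
Sum of remaining months: 61
Total: 4 + 61 = 65

65


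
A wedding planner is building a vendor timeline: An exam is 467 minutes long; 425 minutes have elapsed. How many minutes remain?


Total budget: 467 minutes
Time used: 425 minutes
Remaining: 467 - 425 = 42 minutes
Percent used: 91.0%
Percent remaining: 9.0%

42


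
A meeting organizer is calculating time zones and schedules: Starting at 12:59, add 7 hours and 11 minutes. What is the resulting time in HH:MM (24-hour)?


Start time: 12:59
Adding: 7 hours 11 minutes
Minutes: 59 + 11 = 70
Minute overflow: 70 >= 60, so carry 1 hour, minutes = 10
Hours: 12 + 7 + 1 = 20
Result: 20:10

20:10


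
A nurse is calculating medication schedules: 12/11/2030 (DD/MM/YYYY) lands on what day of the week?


Date: 2030-11-12
January 1, 2030 is a Tuesday
Day of year: 316
Offset from Jan 1: 315 days
315 mod 7 = 0
Result: Tuesday

Tuesday


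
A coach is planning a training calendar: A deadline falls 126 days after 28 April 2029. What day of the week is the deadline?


Start: 2029-04-28 (Saturday)
Step 1 - find target date: add 126 days
  2029-04-28 + 126 days = 2029-09-01
Step 2 - day of week:
  126 mod 7 = 0
  Saturday + 0 days -> Saturday
Result: Saturday (2029-09-01)

Saturday


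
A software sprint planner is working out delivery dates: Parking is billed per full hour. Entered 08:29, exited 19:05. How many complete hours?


Start: 08:29
End: 19:05
Hour difference: 19 - 8 = 11 hours
Minute difference: 5 - 29 = -24 minutes
Total minutes: 636
Complete hours: 636 / 60 = 10 (remainder 36)

10


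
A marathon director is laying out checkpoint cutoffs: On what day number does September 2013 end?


Month: September
Year: 2013
September is a 30-day month
Total: 30 days

30


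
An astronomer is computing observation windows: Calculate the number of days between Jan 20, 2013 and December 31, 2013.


Start: January 20, 2013
End: December 31, 2013
Days left in January: 11
February: 28
March: 31
April: 30
May: 31
... plus remaining months
Sum of remaining months: 334
Total: 11 + 334 = 345

345


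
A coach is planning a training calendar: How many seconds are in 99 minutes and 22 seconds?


Minutes: 99
Seconds: 22
Convert minutes to seconds: 99 x 60 = 5940
Add remaining seconds: 5940 + 22 = 5962

5962


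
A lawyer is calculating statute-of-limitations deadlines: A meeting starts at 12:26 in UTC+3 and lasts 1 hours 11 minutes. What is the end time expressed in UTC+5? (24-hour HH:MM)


Start: 12:26 in UTC+3
Step 1 - add duration:
  minutes: 26 + 11 = 37
  hours: 12 + 1 + 0 = 13
  end in UTC+3: 13:37
Step 2 - convert UTC+3 -> UTC+5:
  offset difference: 5 - (3) = 2 hours
  13 + (2) = 15 -> mod 24 = 15
Result: 15:37 in UTC+5

15:37


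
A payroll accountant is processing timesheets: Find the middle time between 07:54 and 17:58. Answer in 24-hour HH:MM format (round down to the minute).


Start time: 07:54 = 474 minutes from midnight
End time: 17:58 = 1078 minutes from midnight
Sum: 474 + 1078 = 1552
Midpoint: 1552 / 2 = 776 minutes
Convert: 776 / 60 = 12 hours, 56 minutes
Result: 12:56

12:56


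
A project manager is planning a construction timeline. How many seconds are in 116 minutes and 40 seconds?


Minutes: 116
Extra seconds: 40
Seconds per minute: 60
Minutes to seconds: 116 x 60 = 6960
Total: 6960 + 40 = 7000

7000


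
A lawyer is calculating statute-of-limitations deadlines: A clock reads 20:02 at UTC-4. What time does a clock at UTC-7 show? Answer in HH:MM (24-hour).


Local time: 20:02 at UTC-4 (offset -4h)
Target zone: UTC-7 (offset -7h)
Difference: -7 - (-4) = -3 hours
Calculation: 20 + (-3) = 17
Result: 17:02

17:02


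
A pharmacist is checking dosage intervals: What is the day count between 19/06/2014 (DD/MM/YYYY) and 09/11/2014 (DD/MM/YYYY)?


Start date: 2014-06-19
End date: 2014-11-09
Jun 2014: +12 days
Jul 2014: +31 days
Aug 2014: +31 days
... (3 more months)
Total: 143 days

143


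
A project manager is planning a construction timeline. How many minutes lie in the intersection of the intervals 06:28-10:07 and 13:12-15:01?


Interval A: [388, 607] minutes from midnight
Interval B: [792, 901] minutes from midnight
Overlap start = max(388, 792) = 792
Overlap end = min(607, 901) = 607
End <= start, so the intervals do not overlap: 0 minutes

0


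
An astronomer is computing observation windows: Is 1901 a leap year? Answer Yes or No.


Year: 1901
Divisible by 4? 1901 / 4 = 475.25 -> No
Not divisible by 4, so NOT a leap year

No


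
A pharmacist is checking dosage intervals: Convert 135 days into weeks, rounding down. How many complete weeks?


Total days: 135
Days per week: 7
Division: 135 / 7 = 19 remainder 2
Complete weeks: 19
Remaining days: 2

19


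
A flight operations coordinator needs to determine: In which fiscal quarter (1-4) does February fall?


Month: February (month 2)
Q1: January-March (months 1-3)
Q2: April-June (months 4-6)
Q3: July-September (months 7-9)
Q4: October-December (months 10-12)
Month 2 falls in Q1

1


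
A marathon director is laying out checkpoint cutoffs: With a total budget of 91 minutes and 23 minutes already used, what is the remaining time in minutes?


Total budget: 91 minutes
Time used: 23 minutes
Remaining: 91 - 23 = 68 minutes
Percent used: 25.3%
Percent remaining: 74.7%

68


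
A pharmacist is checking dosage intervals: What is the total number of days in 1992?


Year: 1992
Check leap year rules:
Divisible by 4? Yes
Divisible by 100? No
1992 is a leap year
Days: 366

366


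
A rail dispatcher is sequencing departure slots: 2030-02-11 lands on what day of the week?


Date: 2030-02-11
January 1, 2030 is a Tuesday
Day of year: 42
Offset from Jan 1: 41 days
41 mod 7 = 6
Result: Monday

Monday


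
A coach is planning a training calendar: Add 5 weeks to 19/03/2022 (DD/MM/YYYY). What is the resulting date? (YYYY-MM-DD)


Start: 2022-03-19
Weeks to add: 5
Convert to days: 5 x 7 = 35 days
Add 35 days to 2022-03-19
Result: 2022-04-23

2022-04-23


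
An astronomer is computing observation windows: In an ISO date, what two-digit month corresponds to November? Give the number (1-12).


Calendar month order:
10. October
11. November <--
12. December
November is month number 11

11


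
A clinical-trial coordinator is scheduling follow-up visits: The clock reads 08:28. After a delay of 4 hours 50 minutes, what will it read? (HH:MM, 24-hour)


Start time: 08:28
Adding: 4 hours 50 minutes
Minutes: 28 + 50 = 78
Minute overflow: 78 >= 60, so carry 1 hour, minutes = 18
Hours: 8 + 4 + 1 = 13
Result: 13:18

13:18


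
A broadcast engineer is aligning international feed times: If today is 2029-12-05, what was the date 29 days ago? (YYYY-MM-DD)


Start: 2029-12-05
Subtracting 29 days
Days already passed in December: 5
After going back through December: 24 more days to subtract
November 2029 has 30 days, need 24
Result: 2029-11-06

2029-11-06


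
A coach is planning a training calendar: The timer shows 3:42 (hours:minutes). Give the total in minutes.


Hours: 3
Minutes: 42
Convert hours to minutes: 3 x 60 = 180
Add remaining minutes: 180 + 42 = 222

222


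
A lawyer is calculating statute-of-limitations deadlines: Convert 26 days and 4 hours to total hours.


Days: 26
Extra hours: 4
Hours per day: 24
Days to hours: 26 x 24 = 624
Total: 624 + 4 = 628

628


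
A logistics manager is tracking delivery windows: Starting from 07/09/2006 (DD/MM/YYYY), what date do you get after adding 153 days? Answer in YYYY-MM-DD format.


Start: 2006-09-07
Adding 153 days
Days remaining in September: 23
After September: 130 days still to add
October 2006: 31 days, 99 remaining
November 2006: 30 days, 69 remaining
December 2006: 31 days, 38 remaining
January 2007: 31 days, 7 remaining
Result: 2007-02-07

2007-02-07


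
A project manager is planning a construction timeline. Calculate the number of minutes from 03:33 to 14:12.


Start time: 03:33 = 213 minutes from midnight
End time: 14:12 = 852 minutes from midnight
Difference: 852 - 213 = 639 minutes
That is 10 hours and 39 minutes

639


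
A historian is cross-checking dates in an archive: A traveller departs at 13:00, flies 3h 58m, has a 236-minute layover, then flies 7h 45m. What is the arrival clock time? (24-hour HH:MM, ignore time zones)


Depart: 13:00
Leg 1: +238 min -> 16:58
Layover: +236 min -> 20:54
Leg 2: +465 min -> 04:39
Total travel: 939 minutes = 15h 39m
Arrival: 04:39

04:39


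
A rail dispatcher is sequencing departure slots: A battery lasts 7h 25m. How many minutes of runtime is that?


Hours: 7
Extra minutes: 25
Minutes per hour: 60
Hours to minutes: 7 x 60 = 420
Total: 420 + 25 = 445

445


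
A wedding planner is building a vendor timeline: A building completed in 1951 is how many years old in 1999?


Birth year: 1951
Current year: 1999
Age = current year - birth year
Age = 1999 - 1951 = 48

48


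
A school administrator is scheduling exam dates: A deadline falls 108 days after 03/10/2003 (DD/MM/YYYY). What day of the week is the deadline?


Start: 2003-10-03 (Friday)
Step 1 - find target date: add 108 days
  2003-10-03 + 108 days = 2004-01-19
Step 2 - day of week:
  108 mod 7 = 3
  Friday + 3 days -> Monday
Result: Monday (2004-01-19)

Monday


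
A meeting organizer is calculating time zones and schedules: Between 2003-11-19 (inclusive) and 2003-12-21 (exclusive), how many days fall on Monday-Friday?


Start: 2003-11-19 (Wednesday)
End (exclusive): 2003-12-21 (Sunday)
Total calendar days: 32
Full weeks: 32 // 7 = 4 -> 20 weekdays
Remaining 4 days starting on Wednesday:
  Wed(w), Thu(w), Fri(w), Sat(-) -> 3 weekdays
Total business days: 20 + 3 = 23

23


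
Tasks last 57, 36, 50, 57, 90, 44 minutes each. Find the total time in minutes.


Durations: 57, 36, 50, 57, 90, 44
Running sum: 57
+ 36 = 93
+ 50 = 143
+ 57 = 200
+ 90 = 290
+ 44 = 334
Total duration: 334 minutes
That is 5 hours and 34 minutes

334


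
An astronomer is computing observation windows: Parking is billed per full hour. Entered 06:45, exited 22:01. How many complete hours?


Start: 06:45
End: 22:01
Hour difference: 22 - 6 = 16 hours
Minute difference: 1 - 45 = -44 minutes
Total minutes: 916
Complete hours: 916 / 60 = 15 (remainder 16)

15


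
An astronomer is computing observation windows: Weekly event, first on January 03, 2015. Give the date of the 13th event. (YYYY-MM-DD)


First occurrence: 2015-01-03 (occurrence 1)
Each occurrence is 7 days after the previous.
Occurrence 13 is 12 weeks after the first.
12 weeks = 84 days
2015-01-03 + 84 days = 2015-03-28

2015-03-28


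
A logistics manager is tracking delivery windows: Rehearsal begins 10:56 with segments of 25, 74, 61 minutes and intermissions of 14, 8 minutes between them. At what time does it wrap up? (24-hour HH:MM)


Start: 10:56 = 656 min from midnight
  after task 1 (25 min): 11:21
  after break (14 min): 11:35
  after task 2 (74 min): 12:49
  after break (8 min): 12:57
  after task 3 (61 min): 13:58
Total elapsed: 182 minutes
End time: 13:58

13:58


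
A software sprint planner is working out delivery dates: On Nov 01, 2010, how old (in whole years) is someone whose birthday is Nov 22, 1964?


Birth: 1964-11-22
Reference: 2010-11-01
Year difference: 2010 - 1964 = 46
Has birthday (11-22) occurred by 11-01? No
Birthday not yet reached this year -> subtract 1
Age in full years: 45

45


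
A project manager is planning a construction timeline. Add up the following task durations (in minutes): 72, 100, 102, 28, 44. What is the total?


Durations: 72, 100, 102, 28, 44
Running sum: 72
+ 100 = 172
+ 102 = 274
+ 28 = 302
+ 44 = 346
Total duration: 346 minutes
That is 5 hours and 46 minutes

346


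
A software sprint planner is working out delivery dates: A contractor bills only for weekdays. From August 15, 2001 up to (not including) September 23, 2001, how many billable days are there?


Start: 2001-08-15 (Wednesday)
End (exclusive): 2001-09-23 (Sunday)
Total calendar days: 39
Full weeks: 39 // 7 = 5 -> 25 weekdays
Remaining 4 days starting on Wednesday:
  Wed(w), Thu(w), Fri(w), Sat(-) -> 3 weekdays
Total business days: 25 + 3 = 28

28


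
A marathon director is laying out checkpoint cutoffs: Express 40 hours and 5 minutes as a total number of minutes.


Hours: 40
Extra minutes: 5
Minutes per hour: 60
Hours to minutes: 40 x 60 = 2400
Total: 2400 + 5 = 2405

2405


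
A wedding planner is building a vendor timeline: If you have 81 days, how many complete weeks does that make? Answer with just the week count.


Total days: 81
Days per week: 7
Division: 81 / 7 = 11 remainder 4
Complete weeks: 11
Remaining days: 4

11


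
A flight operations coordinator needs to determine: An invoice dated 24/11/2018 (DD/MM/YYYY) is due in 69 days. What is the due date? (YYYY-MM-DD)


Start: 2018-11-24
Adding 69 days
Days remaining in November: 6
After November: 63 days still to add
December 2018: 31 days, 32 remaining
January 2019: 31 days, 1 remaining
February 2019 has 28 days, need 1
Result: 2019-02-01

2019-02-01


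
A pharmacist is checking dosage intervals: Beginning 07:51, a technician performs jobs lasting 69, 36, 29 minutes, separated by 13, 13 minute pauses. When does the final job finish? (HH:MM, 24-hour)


Start: 07:51 = 471 min from midnight
  after task 1 (69 min): 09:00
  after break (13 min): 09:13
  after task 2 (36 min): 09:49
  after break (13 min): 10:02
  after task 3 (29 min): 10:31
Total elapsed: 160 minutes
End time: 10:31

10:31


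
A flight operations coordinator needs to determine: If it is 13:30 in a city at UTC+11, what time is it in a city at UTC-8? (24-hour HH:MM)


Local time: 13:30 at UTC+11 (offset 11h)
Target zone: UTC-8 (offset -8h)
Difference: -8 - (11) = -19 hours
Calculation: 13 + (-19) = -6
Wraparound: (-6) mod 24 = 18
Result: 18:30

18:30


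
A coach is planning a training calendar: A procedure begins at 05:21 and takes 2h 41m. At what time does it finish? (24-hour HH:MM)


Start time: 05:21
Adding: 2 hours 41 minutes
Minutes: 21 + 41 = 62
Minute overflow: 62 >= 60, so carry 1 hour, minutes = 2
Hours: 5 + 2 + 1 = 8
Result: 08:02

08:02


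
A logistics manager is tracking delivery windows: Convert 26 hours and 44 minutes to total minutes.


Hours: 26
Minutes: 44
Convert hours to minutes: 26 x 60 = 1560
Add remaining minutes: 1560 + 44 = 1604

1604


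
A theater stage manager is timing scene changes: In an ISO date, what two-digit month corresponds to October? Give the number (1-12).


Calendar month order:
9. September
10. October <--
11. November
October is month number 10

10


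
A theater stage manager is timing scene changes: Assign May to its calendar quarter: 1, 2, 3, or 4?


Month: May (month 5)
Q1: January-March (months 1-3)
Q2: April-June (months 4-6)
Q3: July-September (months 7-9)
Q4: October-December (months 10-12)
Month 5 falls in Q2

2


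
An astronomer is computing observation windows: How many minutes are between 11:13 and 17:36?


Start time: 11:13 = 673 minutes from midnight
End time: 17:36 = 1056 minutes from midnight
Difference: 1056 - 673 = 383 minutes
That is 6 hours and 23 minutes

383


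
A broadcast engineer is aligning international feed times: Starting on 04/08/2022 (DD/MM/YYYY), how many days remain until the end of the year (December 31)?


Start: August 04, 2022
End: December 31, 2022
Days left in August: 27
September: 30
October: 31
November: 30
December: 31
Sum of remaining months: 122
Total: 27 + 122 = 149

149


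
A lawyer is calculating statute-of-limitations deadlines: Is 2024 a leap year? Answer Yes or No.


Year: 2024
Divisible by 4? 2024 / 4 = 506.0 -> Yes
Divisible by 100? 2024 / 100 = 20.24 -> No
Divisible by 4 but not 100, so it IS a leap year

Yes


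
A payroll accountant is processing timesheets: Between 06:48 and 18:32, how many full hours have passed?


Start: 06:48
End: 18:32
Hour difference: 18 - 6 = 12 hours
Minute difference: 32 - 48 = -16 minutes
Total minutes: 704
Complete hours: 704 / 60 = 11 (remainder 44)

11


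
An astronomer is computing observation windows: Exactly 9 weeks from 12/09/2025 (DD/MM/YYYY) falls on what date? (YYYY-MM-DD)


Start: 2025-09-12
Weeks to add: 9
Convert to days: 9 x 7 = 63 days
Add 63 days to 2025-09-12
Result: 2025-11-14

2025-11-14


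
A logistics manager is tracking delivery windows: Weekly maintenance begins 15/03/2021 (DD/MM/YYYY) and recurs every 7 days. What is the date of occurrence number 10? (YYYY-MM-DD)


First occurrence: 2021-03-15 (occurrence 1)
Each occurrence is 7 days after the previous.
Occurrence 10 is 9 weeks after the first.
9 weeks = 63 days
2021-03-15 + 63 days = 2021-05-17

2021-05-17


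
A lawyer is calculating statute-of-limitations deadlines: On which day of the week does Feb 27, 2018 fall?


Date: 2018-02-27
January 1, 2018 is a Monday
Day of year: 58
Offset from Jan 1: 57 days
57 mod 7 = 1
Result: Tuesday

Tuesday


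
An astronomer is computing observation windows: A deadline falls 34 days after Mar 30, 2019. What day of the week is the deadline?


Start: 2019-03-30 (Saturday)
Step 1 - find target date: add 34 days
  2019-03-30 + 34 days = 2019-05-03
Step 2 - day of week:
  34 mod 7 = 6
  Saturday + 6 days -> Friday
Result: Friday (2019-05-03)

Friday


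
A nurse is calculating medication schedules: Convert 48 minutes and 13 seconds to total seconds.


Minutes: 48
Extra seconds: 13
Seconds per minute: 60
Minutes to seconds: 48 x 60 = 2880
Total: 2880 + 13 = 2893

2893


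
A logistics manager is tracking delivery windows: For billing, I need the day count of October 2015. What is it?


Month: October
Year: 2015
October is a 31-day month
Total: 31 days

31


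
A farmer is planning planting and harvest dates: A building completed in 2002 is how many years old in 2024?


Birth year: 2002
Current year: 2024
Age = current year - birth year
Age = 2024 - 2002 = 22

22


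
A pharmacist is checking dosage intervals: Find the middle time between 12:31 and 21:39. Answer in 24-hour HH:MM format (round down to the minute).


Start time: 12:31 = 751 minutes from midnight
End time: 21:39 = 1299 minutes from midnight
Sum: 751 + 1299 = 2050
Midpoint: 2050 / 2 = 1025 minutes
Convert: 1025 / 60 = 17 hours, 5 minutes
Result: 17:05

17:05


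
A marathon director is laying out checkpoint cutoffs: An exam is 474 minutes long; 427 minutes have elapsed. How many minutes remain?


Total budget: 474 minutes
Time used: 427 minutes
Remaining: 474 - 427 = 47 minutes
Percent used: 90.1%
Percent remaining: 9.9%

47


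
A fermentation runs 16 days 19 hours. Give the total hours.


Days: 16
Extra hours: 19
Hours per day: 24
Days to hours: 16 x 24 = 384
Total: 384 + 19 = 403

403


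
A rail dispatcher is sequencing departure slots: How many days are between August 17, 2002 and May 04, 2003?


Start date: 2002-08-17
End date: 2003-05-04
Aug 2002: +15 days
Sep 2002: +30 days
Oct 2002: +31 days
... (7 more months)
Total: 260 days

260


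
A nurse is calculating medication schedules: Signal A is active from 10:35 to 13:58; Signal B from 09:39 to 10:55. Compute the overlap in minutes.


Interval A: [635, 838] minutes from midnight
Interval B: [579, 655] minutes from midnight
Overlap start = max(635, 579) = 635
Overlap end = min(838, 655) = 655
Overlap = 655 - 635 = 20 minutes

20


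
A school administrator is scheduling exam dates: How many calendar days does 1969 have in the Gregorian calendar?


Year: 1969
Check leap year rules:
Divisible by 4? No
1969 is not a leap year
Days: 365

365


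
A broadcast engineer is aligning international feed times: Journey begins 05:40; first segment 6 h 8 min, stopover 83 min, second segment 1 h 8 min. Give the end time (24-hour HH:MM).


Depart: 05:40
Leg 1: +368 min -> 11:48
Layover: +83 min -> 13:11
Leg 2: +68 min -> 14:19
Total travel: 519 minutes = 8h 39m
Arrival: 14:19

14:19


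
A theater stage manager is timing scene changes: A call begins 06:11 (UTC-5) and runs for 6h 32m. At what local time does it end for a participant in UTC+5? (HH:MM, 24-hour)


Start: 06:11 in UTC-5
Step 1 - add duration:
  minutes: 11 + 32 = 43
  hours: 6 + 6 + 0 = 12
  end in UTC-5: 12:43
Step 2 - convert UTC-5 -> UTC+5:
  offset difference: 5 - (-5) = 10 hours
  12 + (10) = 22 -> mod 24 = 22
Result: 22:43 in UTC+5

22:43


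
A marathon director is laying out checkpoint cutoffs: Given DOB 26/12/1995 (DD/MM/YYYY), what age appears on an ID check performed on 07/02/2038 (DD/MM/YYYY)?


Birth: 1995-12-26
Reference: 2038-02-07
Year difference: 2038 - 1995 = 43
Has birthday (12-26) occurred by 02-07? No
Birthday not yet reached this year -> subtract 1
Age in full years: 42

42


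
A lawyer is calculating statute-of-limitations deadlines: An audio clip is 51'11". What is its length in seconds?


Minutes: 51
Seconds: 11
Convert minutes to seconds: 51 x 60 = 3060
Add remaining seconds: 3060 + 11 = 3071

3071


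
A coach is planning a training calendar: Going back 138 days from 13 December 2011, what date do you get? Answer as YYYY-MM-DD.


Start: 2011-12-13
Subtracting 138 days
Days already passed in December: 13
After going back through December: 125 more days to subtract
November 2011: 30 days, 95 remaining
October 2011: 31 days, 64 remaining
September 2011: 30 days, 34 remaining
August 2011: 31 days, 3 remaining
Result: 2011-07-28

2011-07-28


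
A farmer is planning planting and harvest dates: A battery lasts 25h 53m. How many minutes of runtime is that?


Hours: 25
Extra minutes: 53
Minutes per hour: 60
Hours to minutes: 25 x 60 = 1500
Total: 1500 + 53 = 1553

1553


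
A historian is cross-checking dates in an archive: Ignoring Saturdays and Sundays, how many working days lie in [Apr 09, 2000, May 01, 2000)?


Start: 2000-04-09 (Sunday)
End (exclusive): 2000-05-01 (Monday)
Total calendar days: 22
Full weeks: 22 // 7 = 3 -> 15 weekdays
Remaining 1 days starting on Sunday:
  Sun(-) -> 0 weekdays
Total business days: 15 + 0 = 15

15


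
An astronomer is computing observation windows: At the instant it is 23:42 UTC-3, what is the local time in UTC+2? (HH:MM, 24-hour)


Local time: 23:42 at UTC-3 (offset -3h)
Target zone: UTC+2 (offset 2h)
Difference: 2 - (-3) = 5 hours
Calculation: 23 + (5) = 28
Wraparound: (28) mod 24 = 4
Result: 04:42

04:42


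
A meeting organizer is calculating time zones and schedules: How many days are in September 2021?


Month: September
Year: 2021
September is a 30-day month
Total: 30 days

30


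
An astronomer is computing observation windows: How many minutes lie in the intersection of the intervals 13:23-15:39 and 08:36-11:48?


Interval A: [803, 939] minutes from midnight
Interval B: [516, 708] minutes from midnight
Overlap start = max(803, 516) = 803
Overlap end = min(939, 708) = 708
End <= start, so the intervals do not overlap: 0 minutes

0


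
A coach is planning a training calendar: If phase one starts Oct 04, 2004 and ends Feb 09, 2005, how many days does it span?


Start date: 2004-10-04
End date: 2005-02-09
Oct 2004: +28 days
Nov 2004: +30 days
Dec 2004: +31 days
Jan 2005: +31 days
Feb 2005: +8 days
Total: 128 days

128


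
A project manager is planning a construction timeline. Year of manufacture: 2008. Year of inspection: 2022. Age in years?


Birth year: 2008
Current year: 2022
Age = current year - birth year
Age = 2022 - 2008 = 14

14


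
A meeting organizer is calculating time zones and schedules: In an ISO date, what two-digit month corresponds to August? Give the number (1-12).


Calendar month order:
7. July
8. August <--
9. September
August is month number 8

8


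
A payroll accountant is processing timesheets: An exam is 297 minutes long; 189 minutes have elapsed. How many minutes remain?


Total budget: 297 minutes
Time used: 189 minutes
Remaining: 297 - 189 = 108 minutes
Percent used: 63.6%
Percent remaining: 36.4%

108


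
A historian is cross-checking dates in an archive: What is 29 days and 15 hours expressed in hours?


Days: 29
Extra hours: 15
Hours per day: 24
Days to hours: 29 x 24 = 696
Total: 696 + 15 = 711

711


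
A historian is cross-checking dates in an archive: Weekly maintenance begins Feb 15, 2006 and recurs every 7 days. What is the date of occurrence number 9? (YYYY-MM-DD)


First occurrence: 2006-02-15 (occurrence 1)
Each occurrence is 7 days after the previous.
Occurrence 9 is 8 weeks after the first.
8 weeks = 56 days
2006-02-15 + 56 days = 2006-04-12

2006-04-12


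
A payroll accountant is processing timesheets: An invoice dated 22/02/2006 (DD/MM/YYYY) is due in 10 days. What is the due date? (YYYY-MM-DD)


Start: 2006-02-22
Adding 10 days
Days remaining in February: 6
After February: 4 days still to add
March 2006 has 31 days, need 4
Result: 2006-03-04

2006-03-04


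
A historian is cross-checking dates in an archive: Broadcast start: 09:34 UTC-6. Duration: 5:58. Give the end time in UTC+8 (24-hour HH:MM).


Start: 09:34 in UTC-6
Step 1 - add duration:
  minutes: 34 + 58 = 92 (carry 1h)
  hours: 9 + 5 + 1 = 15
  end in UTC-6: 15:32
Step 2 - convert UTC-6 -> UTC+8:
  offset difference: 8 - (-6) = 14 hours
  15 + (14) = 29 -> mod 24 = 5
Result: 05:32 in UTC+8

05:32


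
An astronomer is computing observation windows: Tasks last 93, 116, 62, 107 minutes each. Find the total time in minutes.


Durations: 93, 116, 62, 107
Running sum: 93
+ 116 = 209
+ 62 = 271
+ 107 = 378
Total duration: 378 minutes
That is 6 hours and 18 minutes

378


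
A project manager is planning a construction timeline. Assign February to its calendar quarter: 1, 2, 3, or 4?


Month: February (month 2)
Q1: January-March (months 1-3)
Q2: April-June (months 4-6)
Q3: July-September (months 7-9)
Q4: October-December (months 10-12)
Month 2 falls in Q1

1


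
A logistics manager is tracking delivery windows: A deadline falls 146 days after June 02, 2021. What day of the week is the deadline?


Start: 2021-06-02 (Wednesday)
Step 1 - find target date: add 146 days
  2021-06-02 + 146 days = 2021-10-26
Step 2 - day of week:
  146 mod 7 = 6
  Wednesday + 6 days -> Tuesday
Result: Tuesday (2021-10-26)

Tuesday


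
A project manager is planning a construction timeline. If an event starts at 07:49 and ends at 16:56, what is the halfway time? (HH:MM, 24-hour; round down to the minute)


Start time: 07:49 = 469 minutes from midnight
End time: 16:56 = 1016 minutes from midnight
Sum: 469 + 1016 = 1485
Midpoint: 1485 / 2 = 742 minutes
Convert: 742 / 60 = 12 hours, 22 minutes
Result: 12:22

12:22


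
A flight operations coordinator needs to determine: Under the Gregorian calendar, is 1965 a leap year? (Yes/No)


Year: 1965
Divisible by 4? 1965 / 4 = 491.25 -> No
Not divisible by 4, so NOT a leap year

No


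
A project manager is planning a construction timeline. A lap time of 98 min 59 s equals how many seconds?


Minutes: 98
Seconds: 59
Convert minutes to seconds: 98 x 60 = 5880
Add remaining seconds: 5880 + 59 = 5939

5939


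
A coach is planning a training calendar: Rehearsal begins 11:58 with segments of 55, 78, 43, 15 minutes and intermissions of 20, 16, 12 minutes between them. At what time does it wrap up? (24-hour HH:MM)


Start: 11:58 = 718 min from midnight
  after task 1 (55 min): 12:53
  after break (20 min): 13:13
  after task 2 (78 min): 14:31
  after break (16 min): 14:47
  after task 3 (43 min): 15:30
  after break (12 min): 15:42
  after task 4 (15 min): 15:57
Total elapsed: 239 minutes
End time: 15:57

15:57


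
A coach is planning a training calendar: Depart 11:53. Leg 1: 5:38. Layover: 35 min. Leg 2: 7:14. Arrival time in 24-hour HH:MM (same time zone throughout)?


Depart: 11:53
Leg 1: +338 min -> 17:31
Layover: +35 min -> 18:06
Leg 2: +434 min -> 01:20
Total travel: 807 minutes = 13h 27m
Arrival: 01:20

01:20
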